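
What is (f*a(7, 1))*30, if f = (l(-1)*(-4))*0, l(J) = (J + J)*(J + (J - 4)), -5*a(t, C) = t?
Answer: 0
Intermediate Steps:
a(t, C) = -t/5
l(J) = 2*J*(-4 + 2*J) (l(J) = (2*J)*(J + (-4 + J)) = (2*J)*(-4 + 2*J) = 2*J*(-4 + 2*J))
f = 0 (f = ((4*(-1)*(-2 - 1))*(-4))*0 = ((4*(-1)*(-3))*(-4))*0 = (12*(-4))*0 = -48*0 = 0)
(f*a(7, 1))*30 = (0*(-⅕*7))*30 = (0*(-7/5))*30 = 0*30 = 0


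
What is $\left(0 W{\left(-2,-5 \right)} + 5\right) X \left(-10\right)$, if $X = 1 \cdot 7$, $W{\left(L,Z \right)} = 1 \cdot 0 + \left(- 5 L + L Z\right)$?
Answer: $-350$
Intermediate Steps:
$W{\left(L,Z \right)} = - 5 L + L Z$ ($W{\left(L,Z \right)} = 0 + \left(- 5 L + L Z\right) = - 5 L + L Z$)
$X = 7$
$\left(0 W{\left(-2,-5 \right)} + 5\right) X \left(-10\right) = \left(0 \left(- 2 \left(-5 - 5\right)\right) + 5\right) 7 \left(-10\right) = \left(0 \left(\left(-2\right) \left(-10\right)\right) + 5\right) 7 \left(-10\right) = \left(0 \cdot 20 + 5\right) 7 \left(-10\right) = \left(0 + 5\right) 7 \left(-10\right) = 5 \cdot 7 \left(-10\right) = 35 \left(-10\right) = -350$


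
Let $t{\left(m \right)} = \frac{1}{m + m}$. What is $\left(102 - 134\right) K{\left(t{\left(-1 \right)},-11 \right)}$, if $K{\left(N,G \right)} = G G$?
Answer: $-3872$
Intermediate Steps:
$t{\left(m \right)} = \frac{1}{2 m}$
$K{\left(N,G \right)} = G^{2}$
$\left(102 - 134\right) K{\left(t{\left(-1 \right)},-11 \right)} = \left(102 - 134\right) \left(-11\right)^{2} = \left(102 - 134\right) 121 = \left(-32\right) 121 = -3872$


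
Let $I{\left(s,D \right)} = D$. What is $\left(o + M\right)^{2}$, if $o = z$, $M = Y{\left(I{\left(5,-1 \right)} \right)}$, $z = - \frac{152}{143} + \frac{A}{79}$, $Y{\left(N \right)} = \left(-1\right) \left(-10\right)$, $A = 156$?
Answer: $\frac{15195492900}{127622209} \approx 119.07$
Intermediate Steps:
$Y{\left(N \right)} = 10$
$z = \frac{10300}{11297}$ ($z = - \frac{152}{143} + \frac{156}{79} = \frac{10300}{11297} \approx 0.91175$)
$M = 10$
$o = \frac{10300}{11297} \approx 0.91175$
$\left(o + M\right)^{2} = \left(\frac{10300}{11297} + 10\right)^{2} = \left(\frac{123270}{11297}\right)^{2} = \frac{15195492900}{127622209}$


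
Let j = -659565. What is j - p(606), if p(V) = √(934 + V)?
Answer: -659565 - 2*√385 ≈ -6.5960e+5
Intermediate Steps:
j - p(606) = -659565 - √(934 + 606) = -659565 - √1540 = -659565 - 2*√385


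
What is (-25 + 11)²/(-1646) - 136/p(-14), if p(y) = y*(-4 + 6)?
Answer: 27296/5761 ≈ 4.7381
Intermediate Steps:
p(y) = 2*y (p(y) = y*2 = 2*y)
(-25 + 11)²/(-1646) - 136/p(-14) = (-25 + 11)²/(-1646) - 136/(2*(-14)) = (-14)²*(-1/1646) - 136/(-28) = 196*(-1/1646) - 136*(-1/28) = -98/823 + 34/7 = 27296/5761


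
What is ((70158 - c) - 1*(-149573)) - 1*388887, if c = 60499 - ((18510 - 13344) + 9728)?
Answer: -214761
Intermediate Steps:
c = 45605 (c = 60499 - (5166 + 9728) = 60499 - 1*14894 = 60499 - 14894 = 45605)
((70158 - c) - 1*(-149573)) - 1*388887 = ((70158 - 1*45605) - 1*(-149573)) - 1*388887 = ((70158 - 45605) + 149573) - 388887 = (24553 + 149573) - 388887 = 174126 - 388887 = -214761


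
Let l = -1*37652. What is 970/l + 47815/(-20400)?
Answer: -91005919/38405040 ≈ -2.3696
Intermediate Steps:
l = -37652
970/l + 47815/(-20400) = 970/(-37652) + 47815/(-20400) = 970*(-1/37652) + 47815*(-1/20400) = -485/18826 - 9563/4080 = -91005919/38405040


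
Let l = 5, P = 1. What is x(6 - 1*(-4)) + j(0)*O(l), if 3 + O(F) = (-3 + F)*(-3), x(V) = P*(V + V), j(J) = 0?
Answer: 20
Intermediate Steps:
x(V) = 2*V (x(V) = 1*(V + V) = 1*(2*V) = 2*V)
O(F) = 6 - 3*F (O(F) = -3 + (-3 + F)*(-3) = -3 + (9 - 3*F) = 6 - 3*F)
x(6 - 1*(-4)) + j(0)*O(l) = 2*(6 - 1*(-4)) + 0*(6 - 3*5) = 2*(6 + 4) + 0*(6 - 15) = 2*10 + 0*(-9) = 20 + 0 = 20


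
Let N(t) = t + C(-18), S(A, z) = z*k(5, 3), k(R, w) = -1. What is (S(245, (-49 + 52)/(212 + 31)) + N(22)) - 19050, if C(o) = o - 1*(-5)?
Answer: -1542322/81 ≈ -19041.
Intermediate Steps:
C(o) = 5 + o (C(o) = o + 5 = 5 + o)
S(A, z) = -z (S(A, z) = z*(-1) = -z)
N(t) = -13 + t (N(t) = t + (5 - 18) = t - 13 = -13 + t)
(S(245, (-49 + 52)/(212 + 31)) + N(22)) - 19050 = (-(-49 + 52)/(212 + 31) + (-13 + 22)) - 19050 = (-3/243 + 9) - 19050 = (-1*1/81 + 9) - 19050 = (-1/81 + 9) - 19050 = 728/81 - 19050 = -1542322/81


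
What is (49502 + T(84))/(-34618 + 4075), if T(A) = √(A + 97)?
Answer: -49502/30543 - √181/30543 ≈ -1.6212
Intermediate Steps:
T(A) = √(97 + A)
(49502 + T(84))/(-34618 + 4075) = (49502 + √(97 + 84))/(-34618 + 4075) = (49502 + √181)/(-30543) = (49502 + √181)*(-1/30543) = -49502/30543 - √181/30543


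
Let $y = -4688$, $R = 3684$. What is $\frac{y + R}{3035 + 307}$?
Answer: $- \frac{502}{1671} \approx -0.30042$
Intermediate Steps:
$\frac{y + R}{3035 + 307} = \frac{-4688 + 3684}{3035 + 307} = - \frac{1004}{3342} = \left(-1004\right) \frac{1}{3342} = - \frac{502}{1671}$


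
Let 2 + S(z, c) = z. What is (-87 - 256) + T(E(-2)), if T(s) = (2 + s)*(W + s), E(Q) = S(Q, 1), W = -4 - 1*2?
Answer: -323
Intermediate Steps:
W = -6 (W = -4 - 2 = -6)
S(z, c) = -2 + z
E(Q) = -2 + Q
T(s) = (-6 + s)*(2 + s) (T(s) = (2 + s)*(-6 + s) = (-6 + s)*(2 + s))
(-87 - 256) + T(E(-2)) = (-87 - 256) + (-12 + (-2 - 2)² - 4*(-2 - 2)) = -343 + (-12 + (-4)² - 4*(-4)) = -343 + (-12 + 16 + 16) = -343 + 20 = -323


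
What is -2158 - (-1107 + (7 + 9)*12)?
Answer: -1243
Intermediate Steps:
-2158 - (-1107 + (7 + 9)*12) = -2158 - (-1107 + 16*12) = -2158 - (-1107 + 192) = -2158 - 1*(-915) = -2158 + 915 = -1243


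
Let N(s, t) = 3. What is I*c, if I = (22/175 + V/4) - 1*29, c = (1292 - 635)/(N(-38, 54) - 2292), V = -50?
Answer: 3171339/267050 ≈ 11.875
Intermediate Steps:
c = -219/763 (c = (1292 - 635)/(3 - 2292) = 657/(-2289) = 657*(-1/2289) = -219/763 ≈ -0.28702)
I = -14481/350 (I = (22/175 - 50/4) - 1*29 = (22*(1/175) - 50*¼) - 29 = (22/175 - 25/2) - 29 = -4331/350 - 29 = -14481/350 ≈ -41.374)
I*c = -14481/350*(-219/763) = 3171339/267050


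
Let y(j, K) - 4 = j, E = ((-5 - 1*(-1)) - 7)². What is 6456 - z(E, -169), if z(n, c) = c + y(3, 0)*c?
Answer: 7808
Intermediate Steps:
E = 121 (E = ((-5 + 1) - 7)² = (-4 - 7)² = (-11)² = 121)
y(j, K) = 4 + j
z(n, c) = 8*c (z(n, c) = c + (4 + 3)*c = c + 7*c = 8*c)
6456 - z(E, -169) = 6456 - 8*(-169) = 6456 - 1*(-1352) = 6456 + 1352 = 7808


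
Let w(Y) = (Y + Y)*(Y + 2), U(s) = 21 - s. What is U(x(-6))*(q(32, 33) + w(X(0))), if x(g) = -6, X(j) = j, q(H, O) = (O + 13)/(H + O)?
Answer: 1242/65 ≈ 19.108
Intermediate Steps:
q(H, O) = (13 + O)/(H + O)
w(Y) = 2*Y*(2 + Y) (w(Y) = (2*Y)*(2 + Y) = 2*Y*(2 + Y))
U(x(-6))*(q(32, 33) + w(X(0))) = (21 - 1*(-6))*((13 + 33)/(32 + 33) + 2*0*(2 + 0)) = (21 + 6)*(46/65 + 2*0*2) = 27*((1/65)*46 + 0) = 27*(46/65 + 0) = 27*(46/65) = 1242/65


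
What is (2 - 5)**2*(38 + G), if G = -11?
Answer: 243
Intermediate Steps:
(2 - 5)**2*(38 + G) = (2 - 5)**2*(38 - 11) = (-3)**2*27 = 9*27 = 243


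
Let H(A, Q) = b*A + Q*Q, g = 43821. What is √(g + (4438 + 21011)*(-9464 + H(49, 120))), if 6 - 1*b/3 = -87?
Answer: 2*√118393341 ≈ 21762.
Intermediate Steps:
b = 279 (b = 18 - 3*(-87) = 18 + 261 = 279)
H(A, Q) = Q² + 279*A (H(A, Q) = 279*A + Q*Q = 279*A + Q² = Q² + 279*A)
√(g + (4438 + 21011)*(-9464 + H(49, 120))) = √(43821 + (4438 + 21011)*(-9464 + (120² + 279*49))) = √(43821 + 25449*(-9464 + (14400 + 13671))) = √(43821 + 25449*(-9464 + 28071)) = √(43821 + 25449*18607) = √(43821 + 473529543) = √473573364 = 2*√118393341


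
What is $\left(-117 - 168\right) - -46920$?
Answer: $46635$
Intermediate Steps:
$\left(-117 - 168\right) - -46920 = \left(-117 - 168\right) + 46920 = -285 + 46920 = 46635$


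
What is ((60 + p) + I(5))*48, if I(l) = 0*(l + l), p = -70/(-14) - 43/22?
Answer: 33288/11 ≈ 3026.2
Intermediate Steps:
p = 67/22 (p = -70*(-1/14) - 43*1/22 = 5 - 43/22 = 67/22 ≈ 3.0455)
I(l) = 0 (I(l) = 0*(2*l) = 0)
((60 + p) + I(5))*48 = ((60 + 67/22) + 0)*48 = (1387/22 + 0)*48 = (1387/22)*48 = 33288/11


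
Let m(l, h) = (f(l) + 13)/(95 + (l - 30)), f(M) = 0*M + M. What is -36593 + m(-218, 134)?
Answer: -5598524/153 ≈ -36592.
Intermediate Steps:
f(M) = M (f(M) = 0 + M = M)
m(l, h) = (13 + l)/(65 + l) (m(l, h) = (l + 13)/(95 + (l - 30)) = (13 + l)/(95 + (-30 + l)) = (13 + l)/(65 + l))
-36593 + m(-218, 134) = -36593 + (13 - 218)/(65 - 218) = -36593 - 205/(-153) = -36593 - 1/153*(-205) = -36593 + 205/153 = -5598524/153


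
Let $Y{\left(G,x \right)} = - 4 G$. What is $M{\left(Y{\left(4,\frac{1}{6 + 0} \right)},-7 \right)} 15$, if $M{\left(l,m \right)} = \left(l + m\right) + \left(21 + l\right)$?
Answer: $-270$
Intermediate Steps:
$M{\left(l,m \right)} = 21 + m + 2 l$
$M{\left(Y{\left(4,\frac{1}{6 + 0} \right)},-7 \right)} 15 = \left(21 - 7 + 2 \left(\left(-4\right) 4\right)\right) 15 = \left(21 - 7 + 2 \left(-16\right)\right) 15 = \left(21 - 7 - 32\right) 15 = \left(-18\right) 15 = -270$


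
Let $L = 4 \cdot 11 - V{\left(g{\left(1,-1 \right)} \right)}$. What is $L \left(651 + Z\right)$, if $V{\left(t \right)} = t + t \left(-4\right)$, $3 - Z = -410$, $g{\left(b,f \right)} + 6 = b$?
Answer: $30856$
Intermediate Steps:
$g{\left(b,f \right)} = -6 + b$
$Z = 413$ ($Z = 3 - -410 = 3 + 410 = 413$)
$V{\left(t \right)} = - 3 t$ ($V{\left(t \right)} = t - 4 t = - 3 t$)
$L = 29$ ($L = 4 \cdot 11 - - 3 \left(-6 + 1\right) = 44 - \left(-3\right) \left(-5\right) = 44 - 15 = 29$)
$L \left(651 + Z\right) = 29 \left(651 + 413\right) = 29 \cdot 1064 = 30856$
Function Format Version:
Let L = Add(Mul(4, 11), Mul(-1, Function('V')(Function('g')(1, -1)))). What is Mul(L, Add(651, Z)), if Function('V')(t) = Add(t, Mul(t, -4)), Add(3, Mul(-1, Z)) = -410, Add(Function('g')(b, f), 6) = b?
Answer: 30856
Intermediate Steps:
Function('g')(b, f) = Add(-6, b)
Z = 413 (Z = Add(3, Mul(-1, -410)) = Add(3, 410) = 413)
Function('V')(t) = Mul(-3, t) (Function('V')(t) = Add(t, Mul(-4, t)) = Mul(-3, t))
L = 29 (L = Add(Mul(4, 11), Mul(-1, Mul(-3, Add(-6, 1)))) = Add(44, Mul(-1, Mul(-3, -5))) = Add(44, Mul(-1, 15)) = Add(44, -15) = 29)
Mul(L, Add(651, Z)) = Mul(29, Add(651, 413)) = Mul(29, 1064) = 30856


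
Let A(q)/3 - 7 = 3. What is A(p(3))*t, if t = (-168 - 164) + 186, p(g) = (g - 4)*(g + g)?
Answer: -4380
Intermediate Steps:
p(g) = 2*g*(-4 + g) (p(g) = (-4 + g)*(2*g) = 2*g*(-4 + g))
A(q) = 30 (A(q) = 21 + 3*3 = 21 + 9 = 30)
t = -146 (t = -332 + 186 = -146)
A(p(3))*t = 30*(-146) = -4380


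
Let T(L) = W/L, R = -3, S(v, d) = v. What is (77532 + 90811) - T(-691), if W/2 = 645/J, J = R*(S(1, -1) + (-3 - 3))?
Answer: 116325099/691 ≈ 1.6834e+5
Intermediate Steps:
J = 15 (J = -3*(1 + (-3 - 3)) = -3*(1 - 6) = -3*(-5) = 15)
W = 86 (W = 2*(645/15) = 2*(645*(1/15)) = 2*43 = 86)
T(L) = 86/L
(77532 + 90811) - T(-691) = (77532 + 90811) - 86/(-691) = 168343 - 86*(-1)/691 = 168343 - 1*(-86/691) = 168343 + 86/691 = 116325099/691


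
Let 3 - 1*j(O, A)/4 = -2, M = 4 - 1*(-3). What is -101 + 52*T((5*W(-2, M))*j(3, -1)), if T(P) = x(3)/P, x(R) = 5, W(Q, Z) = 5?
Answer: -2512/25 ≈ -100.48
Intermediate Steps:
M = 7 (M = 4 + 3 = 7)
j(O, A) = 20 (j(O, A) = 12 - 4*(-2) = 12 + 8 = 20)
T(P) = 5/P
-101 + 52*T((5*W(-2, M))*j(3, -1)) = -101 + 52*(5/(((5*5)*20))) = -101 + 52*(5/((25*20))) = -101 + 52*(5/500) = -101 + 52*(5*(1/500)) = -101 + 52*(1/100) = -101 + 13/25 = -2512/25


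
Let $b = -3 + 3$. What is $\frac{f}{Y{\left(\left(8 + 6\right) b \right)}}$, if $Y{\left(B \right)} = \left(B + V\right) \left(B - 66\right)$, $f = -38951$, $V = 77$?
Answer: $\frac{3541}{462} \approx 7.6645$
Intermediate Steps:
$b = 0$
$Y{\left(B \right)} = \left(-66 + B\right) \left(77 + B\right)$ ($Y{\left(B \right)} = \left(B + 77\right) \left(B - 66\right) = \left(77 + B\right) \left(-66 + B\right) = \left(-66 + B\right) \left(77 + B\right)$)
$\frac{f}{Y{\left(\left(8 + 6\right) b \right)}} = - \frac{38951}{-5082 + \left(\left(8 + 6\right) 0\right)^{2} + 11 \left(8 + 6\right) 0} = - \frac{38951}{-5082 + \left(14 \cdot 0\right)^{2} + 11 \cdot 14 \cdot 0} = - \frac{38951}{-5082 + 0^{2} + 11 \cdot 0} = - \frac{38951}{-5082 + 0 + 0} = - \frac{38951}{-5082} = \left(-38951\right) \left(- \frac{1}{5082}\right) = \frac{3541}{462}$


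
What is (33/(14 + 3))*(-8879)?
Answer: -293007/17 ≈ -17236.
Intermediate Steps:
(33/(14 + 3))*(-8879) = (33/17)*(-8879) = -293007/17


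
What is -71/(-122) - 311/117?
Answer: -29635/14274 ≈ -2.0762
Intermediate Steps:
-71/(-122) - 311/117 = -71*(-1/122) - 311*1/117 = 71/122 - 311/117 = -29635/14274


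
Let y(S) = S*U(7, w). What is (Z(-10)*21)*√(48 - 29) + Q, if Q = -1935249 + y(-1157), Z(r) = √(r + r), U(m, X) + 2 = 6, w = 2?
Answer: -1939877 + 42*I*√95 ≈ -1.9399e+6 + 409.37*I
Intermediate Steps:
U(m, X) = 4 (U(m, X) = -2 + 6 = 4)
Z(r) = √2*√r (Z(r) = √(2*r) = √2*√r)
y(S) = 4*S (y(S) = S*4 = 4*S)
Q = -1939877 (Q = -1935249 + 4*(-1157) = -1935249 - 4628 = -1939877)
(Z(-10)*21)*√(48 - 29) + Q = ((√2*√(-10))*21)*√(48 - 29) - 1939877 = ((√2*(I*√10))*21)*√19 - 1939877 = ((2*I*√5)*21)*√19 - 1939877 = (42*I*√5)*√19 - 1939877 = 42*I*√95 - 1939877 = -1939877 + 42*I*√95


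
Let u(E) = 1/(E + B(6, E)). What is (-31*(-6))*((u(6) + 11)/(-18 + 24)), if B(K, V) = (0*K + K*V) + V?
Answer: 16399/48 ≈ 341.65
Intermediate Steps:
B(K, V) = V + K*V (B(K, V) = (0 + K*V) + V = K*V + V = V + K*V)
u(E) = 1/(8*E) (u(E) = 1/(E + E*(1 + 6)) = 1/(E + E*7) = 1/(E + 7*E) = 1/(8*E))
(-31*(-6))*((u(6) + 11)/(-18 + 24)) = (-31*(-6))*(((⅛)/6 + 11)/(-18 + 24)) = 186*(((⅛)*(⅙) + 11)/6) = 186*((1/48 + 11)*(⅙)) = 186*((529/48)*(⅙)) = 186*(529/288) = 16399/48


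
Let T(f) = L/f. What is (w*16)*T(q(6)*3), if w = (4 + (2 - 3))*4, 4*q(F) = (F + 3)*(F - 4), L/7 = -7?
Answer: -6272/9 ≈ -696.89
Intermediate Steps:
L = -49 (L = 7*(-7) = -49)
q(F) = (-4 + F)*(3 + F)/4 (q(F) = ((F + 3)*(F - 4))/4 = ((3 + F)*(-4 + F))/4 = ((-4 + F)*(3 + F))/4 = (-4 + F)*(3 + F)/4)
w = 12 (w = (4 - 1)*4 = 3*4 = 12)
T(f) = -49/f
(w*16)*T(q(6)*3) = (12*16)*(-49*1/(3*(-3 - 1/4*6 + (1/4)*6**2))) = 192*(-49*1/(3*(-3 - 3/2 + (1/4)*36))) = 192*(-49*1/(3*(-3 - 3/2 + 9))) = 192*(-49/((9/2)*3)) = 192*(-49/27/2) = 192*(-49*2/27) = 192*(-98/27) = -6272/9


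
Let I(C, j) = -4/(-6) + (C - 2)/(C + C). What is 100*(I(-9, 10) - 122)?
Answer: -108650/9 ≈ -12072.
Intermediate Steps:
I(C, j) = 2/3 + (-2 + C)/(2*C) (I(C, j) = -4*(-1/6) + (-2 + C)/((2*C)) = 2/3 + (-2 + C)*(1/(2*C)) = 2/3 + (-2 + C)/(2*C))
100*(I(-9, 10) - 122) = 100*((7/6 - 1/(-9)) - 122) = 100*((7/6 - 1*(-1/9)) - 122) = 100*((7/6 + 1/9) - 122) = 100*(23/18 - 122) = 100*(-2173/18) = -108650/9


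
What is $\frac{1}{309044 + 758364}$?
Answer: $\frac{1}{1067408} \approx 9.3685 \cdot 10^{-7}$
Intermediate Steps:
$\frac{1}{309044 + 758364} = \frac{1}{1067408}$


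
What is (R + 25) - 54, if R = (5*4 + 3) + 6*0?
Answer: -6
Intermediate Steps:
R = 23 (R = (20 + 3) + 0 = 23 + 0 = 23)
(R + 25) - 54 = (23 + 25) - 54 = 48 - 54 = -6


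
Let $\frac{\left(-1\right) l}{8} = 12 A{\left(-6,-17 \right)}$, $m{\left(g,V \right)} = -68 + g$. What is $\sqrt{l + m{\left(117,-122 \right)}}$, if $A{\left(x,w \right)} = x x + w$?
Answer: $5 i \sqrt{71} \approx 42.131 i$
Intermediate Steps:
$A{\left(x,w \right)} = w + x^{2}$ ($A{\left(x,w \right)} = x^{2} + w = w + x^{2}$)
$l = -1824$ ($l = - 8 \cdot 12 \left(-17 + \left(-6\right)^{2}\right) = - 8 \cdot 12 \left(-17 + 36\right) = - 8 \cdot 12 \cdot 19 = \left(-8\right) 228 = -1824$)
$\sqrt{l + m{\left(117,-122 \right)}} = \sqrt{-1824 + \left(-68 + 117\right)} = \sqrt{-1824 + 49} = \sqrt{-1775} = 5 i \sqrt{71}$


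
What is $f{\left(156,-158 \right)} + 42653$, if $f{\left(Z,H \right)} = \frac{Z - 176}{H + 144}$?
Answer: $\frac{298581}{7} \approx 42654.0$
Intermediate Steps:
$f{\left(Z,H \right)} = \frac{-176 + Z}{144 + H}$
$f{\left(156,-158 \right)} + 42653 = \frac{-176 + 156}{144 - 158} + 42653 = \frac{1}{-14} \left(-20\right) + 42653 = \left(- \frac{1}{14}\right) \left(-20\right) + 42653 = \frac{10}{7} + 42653 = \frac{298581}{7}$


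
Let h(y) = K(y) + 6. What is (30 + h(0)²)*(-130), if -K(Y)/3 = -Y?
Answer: -8580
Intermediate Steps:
K(Y) = 3*Y (K(Y) = -(-3)*Y = 3*Y)
h(y) = 6 + 3*y (h(y) = 3*y + 6 = 6 + 3*y)
(30 + h(0)²)*(-130) = (30 + (6 + 3*0)²)*(-130) = (30 + (6 + 0)²)*(-130) = (30 + 6²)*(-130) = (30 + 36)*(-130) = 66*(-130) = -8580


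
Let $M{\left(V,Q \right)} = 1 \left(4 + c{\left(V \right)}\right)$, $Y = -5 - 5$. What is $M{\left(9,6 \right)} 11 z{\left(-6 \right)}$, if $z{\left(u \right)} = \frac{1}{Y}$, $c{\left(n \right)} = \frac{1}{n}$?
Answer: $- \frac{407}{90} \approx -4.5222$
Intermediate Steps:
$Y = -10$ ($Y = -5 - 5 = -10$)
$z{\left(u \right)} = - \frac{1}{10}$ ($z{\left(u \right)} = \frac{1}{-10} = - \frac{1}{10}$)
$M{\left(V,Q \right)} = 4 + \frac{1}{V}$ ($M{\left(V,Q \right)} = 1 \left(4 + \frac{1}{V}\right) = 4 + \frac{1}{V}$)
$M{\left(9,6 \right)} 11 z{\left(-6 \right)} = \left(4 + \frac{1}{9}\right) 11 \left(- \frac{1}{10}\right) = \frac{37}{9} \cdot 11 \left(- \frac{1}{10}\right) = \frac{407}{9} \left(- \frac{1}{10}\right) = - \frac{407}{90}$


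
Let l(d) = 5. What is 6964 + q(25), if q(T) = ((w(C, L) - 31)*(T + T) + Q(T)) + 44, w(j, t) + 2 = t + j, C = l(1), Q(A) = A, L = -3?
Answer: 5483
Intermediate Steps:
C = 5
w(j, t) = -2 + j + t (w(j, t) = -2 + (t + j) = -2 + (j + t) = -2 + j + t)
q(T) = 44 - 61*T (q(T) = (((-2 + 5 - 3) - 31)*(T + T) + T) + 44 = ((0 - 31)*(2*T) + T) + 44 = (-62*T + T) + 44 = -61*T + 44 = 44 - 61*T)
6964 + q(25) = 6964 + (44 - 61*25) = 6964 + (44 - 1525) = 6964 - 1481 = 5483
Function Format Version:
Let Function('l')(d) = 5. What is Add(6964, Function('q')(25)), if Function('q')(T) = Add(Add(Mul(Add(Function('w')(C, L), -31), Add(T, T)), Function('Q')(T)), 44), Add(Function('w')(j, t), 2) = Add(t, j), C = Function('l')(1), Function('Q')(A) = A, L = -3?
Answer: 5483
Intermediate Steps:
C = 5
Function('w')(j, t) = Add(-2, j, t) (Function('w')(j, t) = Add(-2, Add(t, j)) = Add(-2, Add(j, t)) = Add(-2, j, t))
Function('q')(T) = Add(44, Mul(-61, T)) (Function('q')(T) = Add(Add(Mul(Add(Add(-2, 5, -3), -31), Add(T, T)), T), 44) = Add(Add(Mul(Add(0, -31), Mul(2, T)), T), 44) = Add(Add(Mul(-31, Mul(2, T)), T), 44) = Add(Add(Mul(-62, T), T), 44) = Add(Mul(-61, T), 44) = Add(44, Mul(-61, T)))
Add(6964, Function('q')(25)) = Add(6964, Add(44, Mul(-61, 25))) = Add(6964, Add(44, -1525)) = Add(6964, -1481) = 5483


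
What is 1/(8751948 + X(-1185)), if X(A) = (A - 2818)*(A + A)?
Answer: 1/18239058 ≈ 5.4827e-8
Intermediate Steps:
X(A) = 2*A*(-2818 + A) (X(A) = (-2818 + A)*(2*A) = 2*A*(-2818 + A))
1/(8751948 + X(-1185)) = 1/(8751948 + 2*(-1185)*(-2818 - 1185)) = 1/(8751948 + 2*(-1185)*(-4003)) = 1/(8751948 + 9487110) = 1/18239058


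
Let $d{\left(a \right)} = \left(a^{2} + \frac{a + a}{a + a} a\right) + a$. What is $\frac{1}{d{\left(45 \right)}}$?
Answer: $\frac{1}{2115} \approx 0.00047281$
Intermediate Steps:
$d{\left(a \right)} = a^{2} + 2 a$ ($d{\left(a \right)} = \left(a^{2} + \frac{2 a}{2 a} a\right) + a = \left(a^{2} + 2 a \frac{1}{2 a} a\right) + a = \left(a^{2} + 1 a\right) + a = \left(a^{2} + a\right) + a = \left(a + a^{2}\right) + a = a^{2} + 2 a$)
$\frac{1}{d{\left(45 \right)}} = \frac{1}{45 \left(2 + 45\right)} = \frac{1}{45 \cdot 47} = \frac{1}{2115}$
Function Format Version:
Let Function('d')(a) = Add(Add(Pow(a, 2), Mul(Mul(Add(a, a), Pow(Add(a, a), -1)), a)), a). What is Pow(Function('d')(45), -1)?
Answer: Rational(1, 2115) ≈ 0.00047281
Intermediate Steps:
Function('d')(a) = Add(Pow(a, 2), Mul(2, a)) (Function('d')(a) = Add(Add(Pow(a, 2), Mul(Mul(Mul(2, a), Pow(Mul(2, a), -1)), a)), a) = Add(Add(Pow(a, 2), Mul(Mul(Mul(2, a), Mul(Rational(1, 2), Pow(a, -1))), a)), a) = Add(Add(Pow(a, 2), Mul(1, a)), a) = Add(Add(Pow(a, 2), a), a) = Add(Add(a, Pow(a, 2)), a) = Add(Pow(a, 2), Mul(2, a)))
Pow(Function('d')(45), -1) = Pow(Mul(45, Add(2, 45)), -1) = Pow(Mul(45, 47), -1) = Pow(2115, -1) = Rational(1, 2115)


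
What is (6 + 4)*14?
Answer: 140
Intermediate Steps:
(6 + 4)*14 = 10*14 = 140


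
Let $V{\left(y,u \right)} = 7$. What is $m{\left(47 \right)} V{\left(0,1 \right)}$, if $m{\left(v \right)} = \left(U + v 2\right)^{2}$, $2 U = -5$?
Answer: $\frac{234423}{4} \approx 58606.0$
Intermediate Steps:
$U = - \frac{5}{2}$ ($U = \frac{1}{2} \left(-5\right) = - \frac{5}{2} \approx -2.5$)
$m{\left(v \right)} = \left(- \frac{5}{2} + 2 v\right)^{2}$ ($m{\left(v \right)} = \left(- \frac{5}{2} + v 2\right)^{2} = \left(- \frac{5}{2} + 2 v\right)^{2}$)
$m{\left(47 \right)} V{\left(0,1 \right)} = \frac{\left(-5 + 4 \cdot 47\right)^{2}}{4} \cdot 7 = \frac{\left(-5 + 188\right)^{2}}{4} \cdot 7 = \frac{183^{2}}{4} \cdot 7 = \frac{1}{4} \cdot 33489 \cdot 7 = \frac{33489}{4} \cdot 7 = \frac{234423}{4}$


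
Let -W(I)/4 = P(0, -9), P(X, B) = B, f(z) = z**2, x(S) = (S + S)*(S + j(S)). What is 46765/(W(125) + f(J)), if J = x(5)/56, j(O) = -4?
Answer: 36663760/28249 ≈ 1297.9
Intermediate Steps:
x(S) = 2*S*(-4 + S) (x(S) = (S + S)*(S - 4) = (2*S)*(-4 + S) = 2*S*(-4 + S))
J = 5/28 (J = (2*5*(-4 + 5))/56 = (2*5*1)*(1/56) = 10*(1/56) = 5/28 ≈ 0.17857)
W(I) = 36 (W(I) = -4*(-9) = 36)
46765/(W(125) + f(J)) = 46765/(36 + (5/28)**2) = 46765/(36 + 25/784) = 46765/(28249/784) = 46765*(784/28249) = 36663760/28249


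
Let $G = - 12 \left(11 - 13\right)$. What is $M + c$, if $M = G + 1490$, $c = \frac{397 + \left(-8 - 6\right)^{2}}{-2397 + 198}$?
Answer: $\frac{3328693}{2199} \approx 1513.7$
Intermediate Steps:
$c = - \frac{593}{2199}$ ($c = \frac{397 + \left(-14\right)^{2}}{-2199} = \left(397 + 196\right) \left(- \frac{1}{2199}\right) = 593 \left(- \frac{1}{2199}\right) = - \frac{593}{2199} \approx -0.26967$)
$G = 24$ ($G = \left(-12\right) \left(-2\right) = 24$)
$M = 1514$ ($M = 24 + 1490 = 1514$)
$M + c = 1514 - \frac{593}{2199} = \frac{3328693}{2199}$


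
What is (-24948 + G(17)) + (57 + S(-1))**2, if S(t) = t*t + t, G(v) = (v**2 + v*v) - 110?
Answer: -21231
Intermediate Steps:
G(v) = -110 + 2*v**2 (G(v) = (v**2 + v**2) - 110 = 2*v**2 - 110 = -110 + 2*v**2)
S(t) = t + t**2 (S(t) = t**2 + t = t + t**2)
(-24948 + G(17)) + (57 + S(-1))**2 = (-24948 + (-110 + 2*17**2)) + (57 - (1 - 1))**2 = (-24948 + (-110 + 2*289)) + (57 - 1*0)**2 = (-24948 + (-110 + 578)) + (57 + 0)**2 = (-24948 + 468) + 57**2 = -24480 + 3249 = -21231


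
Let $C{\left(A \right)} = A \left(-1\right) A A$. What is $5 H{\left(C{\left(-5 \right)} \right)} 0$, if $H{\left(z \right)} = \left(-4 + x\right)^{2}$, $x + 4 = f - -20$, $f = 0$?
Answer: $0$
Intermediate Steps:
$x = 16$ ($x = -4 + \left(0 - -20\right) = -4 + \left(0 + 20\right) = -4 + 20 = 16$)
$C{\left(A \right)} = - A^{3}$ ($C{\left(A \right)} = - A A^{2} = - A^{3}$)
$H{\left(z \right)} = 144$ ($H{\left(z \right)} = \left(-4 + 16\right)^{2} = 12^{2} = 144$)
$5 H{\left(C{\left(-5 \right)} \right)} 0 = 5 \cdot 144 \cdot 0 = 720 \cdot 0 = 0$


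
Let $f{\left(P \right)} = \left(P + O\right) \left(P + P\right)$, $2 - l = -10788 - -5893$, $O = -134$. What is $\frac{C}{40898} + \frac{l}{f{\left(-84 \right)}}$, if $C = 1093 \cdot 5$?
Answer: $\frac{200213833}{748924176} \approx 0.26734$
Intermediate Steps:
$l = 4897$ ($l = 2 - \left(-10788 - -5893\right) = 2 - \left(-10788 + 5893\right) = 2 - -4895 = 2 + 4895 = 4897$)
$C = 5465$
$f{\left(P \right)} = 2 P \left(-134 + P\right)$ ($f{\left(P \right)} = \left(P - 134\right) \left(P + P\right) = \left(-134 + P\right) 2 P = 2 P \left(-134 + P\right)$)
$\frac{C}{40898} + \frac{l}{f{\left(-84 \right)}} = \frac{5465}{40898} + \frac{4897}{2 \left(-84\right) \left(-134 - 84\right)} = 5465 \cdot \frac{1}{40898} + \frac{4897}{2 \left(-84\right) \left(-218\right)} = \frac{5465}{40898} + \frac{4897}{36624} = \frac{200213833}{748924176}$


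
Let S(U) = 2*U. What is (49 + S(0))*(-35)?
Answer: -1715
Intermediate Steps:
(49 + S(0))*(-35) = (49 + 2*0)*(-35) = (49 + 0)*(-35) = 49*(-35) = -1715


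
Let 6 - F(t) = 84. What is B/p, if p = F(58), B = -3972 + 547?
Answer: 3425/78 ≈ 43.910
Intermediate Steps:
F(t) = -78 (F(t) = 6 - 1*84 = 6 - 84 = -78)
B = -3425
p = -78
B/p = -3425/(-78) = -3425*(-1/78) = 3425/78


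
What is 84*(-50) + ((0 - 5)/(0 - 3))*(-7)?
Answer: -12635/3 ≈ -4211.7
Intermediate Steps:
84*(-50) + ((0 - 5)/(0 - 3))*(-7) = -4200 - 5/(-3)*(-7) = -4200 - 5*(-1/3)*(-7) = -4200 + (5/3)*(-7) = -4200 - 35/3 = -12635/3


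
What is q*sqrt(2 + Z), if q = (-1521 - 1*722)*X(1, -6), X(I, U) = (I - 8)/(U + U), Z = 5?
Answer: -15701*sqrt(7)/12 ≈ -3461.7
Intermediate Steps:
X(I, U) = (-8 + I)/(2*U) (X(I, U) = (-8 + I)/((2*U)) = (-8 + I)*(1/(2*U)) = (-8 + I)/(2*U))
q = -15701/12 (q = (-1521 - 1*722)*((1/2)*(-8 + 1)/(-6)) = (-1521 - 722)*((1/2)*(-1/6)*(-7)) = -2243*7/12 = -15701/12 ≈ -1308.4)
q*sqrt(2 + Z) = -15701*sqrt(2 + 5)/12 = -15701*sqrt(7)/12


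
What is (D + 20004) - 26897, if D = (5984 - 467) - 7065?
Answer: -8441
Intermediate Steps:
D = -1548 (D = 5517 - 7065 = -1548)
(D + 20004) - 26897 = (-1548 + 20004) - 26897 = 18456 - 26897 = -8441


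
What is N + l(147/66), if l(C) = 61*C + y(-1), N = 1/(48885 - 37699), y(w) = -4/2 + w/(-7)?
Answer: 8244487/61523 ≈ 134.01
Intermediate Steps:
y(w) = -2 - w/7 (y(w) = -4*½ + w*(-⅐) = -2 - w/7)
N = 1/11186 ≈ 8.9397e-5
l(C) = -13/7 + 61*C (l(C) = 61*C + (-2 - ⅐*(-1)) = 61*C + (-2 + ⅐) = 61*C - 13/7 = -13/7 + 61*C)
N + l(147/66) = 1/11186 + (-13/7 + 61*(147/66)) = 1/11186 + (-13/7 + 61*(147*(1/66))) = 1/11186 + (-13/7 + 61*(49/22)) = 1/11186 + (-13/7 + 2989/22) = 1/11186 + 20637/154 = 8244487/61523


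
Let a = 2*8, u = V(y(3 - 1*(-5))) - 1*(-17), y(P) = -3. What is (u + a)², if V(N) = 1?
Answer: 1156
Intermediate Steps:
u = 18 (u = 1 - 1*(-17) = 1 + 17 = 18)
a = 16
(u + a)² = (18 + 16)² = 34² = 1156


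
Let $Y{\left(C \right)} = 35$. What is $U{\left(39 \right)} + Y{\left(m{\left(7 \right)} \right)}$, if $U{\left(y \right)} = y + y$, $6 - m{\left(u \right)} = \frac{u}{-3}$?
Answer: $113$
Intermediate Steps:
$m{\left(u \right)} = 6 + \frac{u}{3}$ ($m{\left(u \right)} = 6 - \frac{u}{-3} = 6 - u \left(- \frac{1}{3}\right) = 6 - - \frac{u}{3} = 6 + \frac{u}{3}$)
$U{\left(y \right)} = 2 y$
$U{\left(39 \right)} + Y{\left(m{\left(7 \right)} \right)} = 2 \cdot 39 + 35 = 78 + 35 = 113$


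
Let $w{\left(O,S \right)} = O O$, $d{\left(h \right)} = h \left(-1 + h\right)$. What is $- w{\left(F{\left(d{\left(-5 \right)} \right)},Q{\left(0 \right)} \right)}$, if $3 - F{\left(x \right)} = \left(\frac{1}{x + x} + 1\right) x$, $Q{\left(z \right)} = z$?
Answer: $- \frac{3025}{4} \approx -756.25$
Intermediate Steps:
$F{\left(x \right)} = 3 - x \left(1 + \frac{1}{2 x}\right)$ ($F{\left(x \right)} = 3 - \left(\frac{1}{x + x} + 1\right) x = 3 - \left(\frac{1}{2 x} + 1\right) x = 3 - \left(1 + \frac{1}{2 x}\right) x = 3 - x \left(1 + \frac{1}{2 x}\right)$)
$w{\left(O,S \right)} = O^{2}$
$- w{\left(F{\left(d{\left(-5 \right)} \right)},Q{\left(0 \right)} \right)} = - \left(\frac{5}{2} - - 5 \left(-1 - 5\right)\right)^{2} = - \left(\frac{5}{2} - \left(-5\right) \left(-6\right)\right)^{2} = - \left(\frac{5}{2} - 30\right)^{2} = - \left(- \frac{55}{2}\right)^{2} = \left(-1\right) \frac{3025}{4} = - \frac{3025}{4}$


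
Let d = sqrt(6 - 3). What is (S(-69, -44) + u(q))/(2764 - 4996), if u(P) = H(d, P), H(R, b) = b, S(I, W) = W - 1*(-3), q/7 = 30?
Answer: -169/2232 ≈ -0.075717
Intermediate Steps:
q = 210 (q = 7*30 = 210)
S(I, W) = 3 + W (S(I, W) = W + 3 = 3 + W)
d = sqrt(3) ≈ 1.7320
u(P) = P
(S(-69, -44) + u(q))/(2764 - 4996) = ((3 - 44) + 210)/(2764 - 4996) = (-41 + 210)/(-2232) = 169*(-1/2232) = -169/2232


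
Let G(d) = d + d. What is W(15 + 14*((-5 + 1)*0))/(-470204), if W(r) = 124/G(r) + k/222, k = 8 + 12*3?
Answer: -601/65240805 ≈ -9.2120e-6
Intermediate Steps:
G(d) = 2*d
k = 44 (k = 8 + 36 = 44)
W(r) = 22/111 + 62/r (W(r) = 124/((2*r)) + 44/222 = 124*(1/(2*r)) + 44*(1/222) = 62/r + 22/111 = 22/111 + 62/r)
W(15 + 14*((-5 + 1)*0))/(-470204) = (22/111 + 62/(15 + 14*((-5 + 1)*0)))/(-470204) = (22/111 + 62/(15 + 14*(-4*0)))*(-1/470204) = (22/111 + 62/(15 + 14*0))*(-1/470204) = (22/111 + 62/(15 + 0))*(-1/470204) = (22/111 + 62/15)*(-1/470204) = (2404/555)*(-1/470204) = -601/65240805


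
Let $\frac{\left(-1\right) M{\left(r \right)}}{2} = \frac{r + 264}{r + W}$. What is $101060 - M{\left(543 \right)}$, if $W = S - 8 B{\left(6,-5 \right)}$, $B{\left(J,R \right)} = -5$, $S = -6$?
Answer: $\frac{58313234}{577} \approx 1.0106 \cdot 10^{5}$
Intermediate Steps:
$W = 34$ ($W = -6 - -40 = -6 + 40 = 34$)
$M{\left(r \right)} = - \frac{2 \left(264 + r\right)}{34 + r}$ ($M{\left(r \right)} = - 2 \frac{r + 264}{r + 34} = - 2 \frac{264 + r}{34 + r} = - \frac{2 \left(264 + r\right)}{34 + r}$)
$101060 - M{\left(543 \right)} = 101060 - \frac{2 \left(-264 - 543\right)}{34 + 543} = 101060 - \frac{2 \left(-264 - 543\right)}{577} = 101060 - 2 \cdot \frac{1}{577} \left(-807\right) = 101060 - - \frac{1614}{577} = 101060 + \frac{1614}{577} = \frac{58313234}{577}$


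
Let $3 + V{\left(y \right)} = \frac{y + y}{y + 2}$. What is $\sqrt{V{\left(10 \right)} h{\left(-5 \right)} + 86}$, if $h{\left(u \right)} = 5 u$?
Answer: $\frac{\sqrt{1074}}{3} \approx 10.924$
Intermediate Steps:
$V{\left(y \right)} = -3 + \frac{2 y}{2 + y}$ ($V{\left(y \right)} = -3 + \frac{y + y}{y + 2} = -3 + \frac{2 y}{2 + y}$)
$\sqrt{V{\left(10 \right)} h{\left(-5 \right)} + 86} = \sqrt{\frac{-6 - 10}{2 + 10} \cdot 5 \left(-5\right) + 86} = \sqrt{\frac{-6 - 10}{12} \left(-25\right) + 86} = \sqrt{\frac{1}{12} \left(-16\right) \left(-25\right) + 86} = \sqrt{\left(- \frac{4}{3}\right) \left(-25\right) + 86} = \sqrt{\frac{100}{3} + 86} = \sqrt{\frac{358}{3}} = \frac{\sqrt{1074}}{3}$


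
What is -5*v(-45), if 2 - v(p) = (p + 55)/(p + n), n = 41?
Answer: -45/2 ≈ -22.500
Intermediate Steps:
v(p) = 2 - (55 + p)/(41 + p) (v(p) = 2 - (p + 55)/(p + 41) = 2 - (55 + p)/(41 + p))
-5*v(-45) = -5*(27 - 45)/(41 - 45) = -5*(-18)/(-4) = -(-5)*(-18)/4 = -5*9/2 = -45/2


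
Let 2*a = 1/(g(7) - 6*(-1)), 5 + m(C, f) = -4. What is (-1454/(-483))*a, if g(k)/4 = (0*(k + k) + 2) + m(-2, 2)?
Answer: -727/10626 ≈ -0.068417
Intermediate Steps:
m(C, f) = -9 (m(C, f) = -5 - 4 = -9)
g(k) = -28 (g(k) = 4*((0*(k + k) + 2) - 9) = 4*((0*(2*k) + 2) - 9) = 4*((0 + 2) - 9) = 4*(2 - 9) = 4*(-7) = -28)
a = -1/44 (a = 1/(2*(-28 - 6*(-1))) = 1/(2*(-28 + 6)) = (½)/(-22) = (½)*(-1/22) = -1/44 ≈ -0.022727)
(-1454/(-483))*a = -1454/(-483)*(-1/44) = -1454*(-1/483)*(-1/44) = (1454/483)*(-1/44) = -727/10626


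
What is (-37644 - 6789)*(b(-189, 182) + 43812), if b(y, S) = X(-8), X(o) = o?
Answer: -1946343132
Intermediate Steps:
b(y, S) = -8
(-37644 - 6789)*(b(-189, 182) + 43812) = (-37644 - 6789)*(-8 + 43812) = -44433*43804 = -1946343132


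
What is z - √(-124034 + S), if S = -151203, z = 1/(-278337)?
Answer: -1/278337 - I*√275237 ≈ -3.5928e-6 - 524.63*I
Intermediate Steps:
z = -1/278337 ≈ -3.5928e-6
z - √(-124034 + S) = -1/278337 - √(-124034 - 151203) = -1/278337 - √(-275237) = -1/278337 - I*√275237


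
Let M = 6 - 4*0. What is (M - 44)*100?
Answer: -3800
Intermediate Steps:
M = 6 (M = 6 + 0 = 6)
(M - 44)*100 = (6 - 44)*100 = -38*100 = -3800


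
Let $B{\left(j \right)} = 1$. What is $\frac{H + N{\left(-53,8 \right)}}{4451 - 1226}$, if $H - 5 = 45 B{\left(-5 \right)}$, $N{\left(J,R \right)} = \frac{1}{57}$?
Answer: $\frac{2851}{183825} \approx 0.015509$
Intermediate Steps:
$N{\left(J,R \right)} = \frac{1}{57}$
$H = 50$ ($H = 5 + 45 \cdot 1 = 5 + 45 = 50$)
$\frac{H + N{\left(-53,8 \right)}}{4451 - 1226} = \frac{50 + \frac{1}{57}}{4451 - 1226} = \frac{2851}{57 \cdot 3225} = \frac{2851}{57} \cdot \frac{1}{3225} = \frac{2851}{183825}$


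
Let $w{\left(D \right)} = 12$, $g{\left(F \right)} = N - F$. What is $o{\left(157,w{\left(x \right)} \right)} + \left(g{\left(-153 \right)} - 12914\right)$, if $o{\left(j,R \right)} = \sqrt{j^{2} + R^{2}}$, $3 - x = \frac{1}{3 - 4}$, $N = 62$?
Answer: $-12699 + \sqrt{24793} \approx -12542.0$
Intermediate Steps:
$g{\left(F \right)} = 62 - F$
$x = 4$ ($x = 3 - \frac{1}{3 - 4} = 3 - \frac{1}{-1} = 3 - -1 = 3 + 1 = 4$)
$o{\left(j,R \right)} = \sqrt{R^{2} + j^{2}}$
$o{\left(157,w{\left(x \right)} \right)} + \left(g{\left(-153 \right)} - 12914\right) = \sqrt{12^{2} + 157^{2}} + \left(\left(62 - -153\right) - 12914\right) = \sqrt{144 + 24649} + \left(\left(62 + 153\right) - 12914\right) = \sqrt{24793} + \left(215 - 12914\right) = \sqrt{24793} - 12699 = -12699 + \sqrt{24793}$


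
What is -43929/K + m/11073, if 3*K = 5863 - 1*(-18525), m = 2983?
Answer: -1386528047/270048324 ≈ -5.1344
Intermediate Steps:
K = 24388/3 (K = (5863 - 1*(-18525))/3 = (5863 + 18525)/3 = (1/3)*24388 = 24388/3 ≈ 8129.3)
-43929/K + m/11073 = -43929/24388/3 + 2983/11073 = -43929*3/24388 + 2983*(1/11073) = -131787/24388 + 2983/11073 = -1386528047/270048324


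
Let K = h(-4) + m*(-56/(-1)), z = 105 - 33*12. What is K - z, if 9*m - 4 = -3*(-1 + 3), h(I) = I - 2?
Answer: 2453/9 ≈ 272.56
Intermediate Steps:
z = -291 (z = 105 - 396 = -291)
h(I) = -2 + I
m = -2/9 (m = 4/9 + (-3*(-1 + 3))/9 = 4/9 + (-3*2)/9 = 4/9 + (⅑)*(-6) = 4/9 - ⅔ = -2/9 ≈ -0.22222)
K = -166/9 (K = (-2 - 4) - (-112)/(9*(-1)) = -6 - (-112)*(-1)/9 = -6 - 2/9*56 = -6 - 112/9 = -166/9 ≈ -18.444)
K - z = -166/9 - 1*(-291) = -166/9 + 291 = 2453/9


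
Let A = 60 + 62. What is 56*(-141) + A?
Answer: -7774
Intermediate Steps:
A = 122
56*(-141) + A = 56*(-141) + 122 = -7896 + 122 = -7774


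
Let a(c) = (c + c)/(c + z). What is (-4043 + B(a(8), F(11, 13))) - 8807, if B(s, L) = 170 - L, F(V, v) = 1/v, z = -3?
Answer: -164841/13 ≈ -12680.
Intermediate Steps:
a(c) = 2*c/(-3 + c) (a(c) = (c + c)/(c - 3) = (2*c)/(-3 + c) = 2*c/(-3 + c))
(-4043 + B(a(8), F(11, 13))) - 8807 = (-4043 + (170 - 1/13)) - 8807 = (-4043 + 2209/13) - 8807 = -50350/13 - 8807 = -164841/13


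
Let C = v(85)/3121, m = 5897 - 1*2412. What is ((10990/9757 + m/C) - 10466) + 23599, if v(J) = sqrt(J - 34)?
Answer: 128149671/9757 + 639805*sqrt(51)/3 ≈ 1.5362e+6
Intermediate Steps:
v(J) = sqrt(-34 + J)
m = 3485 (m = 5897 - 2412 = 3485)
C = sqrt(51)/3121 (C = sqrt(-34 + 85)/3121 = sqrt(51)*(1/3121) = sqrt(51)/3121 ≈ 0.0022882)
((10990/9757 + m/C) - 10466) + 23599 = ((10990/9757 + 3485/((sqrt(51)/3121))) - 10466) + 23599 = ((10990*(1/9757) + 3485*(3121*sqrt(51)/51)) - 10466) + 23599 = ((10990/9757 + 639805*sqrt(51)/3) - 10466) + 23599 = (-102105772/9757 + 639805*sqrt(51)/3) + 23599 = 128149671/9757 + 639805*sqrt(51)/3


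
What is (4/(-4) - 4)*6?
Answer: -30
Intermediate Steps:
(4/(-4) - 4)*6 = (4*(-¼) - 4)*6 = (-1 - 4)*6 = -5*6 = -30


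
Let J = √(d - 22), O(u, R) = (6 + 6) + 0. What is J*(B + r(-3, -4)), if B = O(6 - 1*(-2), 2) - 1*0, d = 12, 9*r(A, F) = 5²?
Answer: 133*I*√10/9 ≈ 46.731*I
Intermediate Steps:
r(A, F) = 25/9 (r(A, F) = (⅑)*5² = (⅑)*25 = 25/9)
O(u, R) = 12 (O(u, R) = 12 + 0 = 12)
B = 12 (B = 12 - 1*0 = 12 + 0 = 12)
J = I*√10 (J = √(12 - 22) = √(-10) = I*√10 ≈ 3.1623*I)
J*(B + r(-3, -4)) = (I*√10)*(12 + 25/9) = (I*√10)*(133/9) = 133*I*√10/9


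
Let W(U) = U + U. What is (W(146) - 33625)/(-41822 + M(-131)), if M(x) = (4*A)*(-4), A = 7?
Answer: 11111/13978 ≈ 0.79489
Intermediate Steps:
M(x) = -112 (M(x) = (4*7)*(-4) = 28*(-4) = -112)
W(U) = 2*U
(W(146) - 33625)/(-41822 + M(-131)) = (2*146 - 33625)/(-41822 - 112) = (292 - 33625)/(-41934) = -33333*(-1/41934) = 11111/13978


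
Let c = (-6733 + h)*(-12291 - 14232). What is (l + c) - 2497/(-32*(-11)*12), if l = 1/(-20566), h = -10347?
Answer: 1788799114614047/3948672 ≈ 4.5301e+8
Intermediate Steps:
c = 453012840 (c = (-6733 - 10347)*(-12291 - 14232) = -17080*(-26523) = 453012840)
l = -1/20566 ≈ -4.8624e-5
(l + c) - 2497/(-32*(-11)*12) = (-1/20566 + 453012840) - 2497/(-32*(-11)*12) = 9316662067439/20566 - 2497/(352*12) = 9316662067439/20566 - 2497/4224 = 9316662067439/20566 - 2497*1/4224 = 9316662067439/20566 - 227/384 = 1788799114614047/3948672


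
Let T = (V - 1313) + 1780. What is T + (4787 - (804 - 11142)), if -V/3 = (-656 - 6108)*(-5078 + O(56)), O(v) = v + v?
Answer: -100754480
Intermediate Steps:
O(v) = 2*v
V = -100770072 (V = -3*(-656 - 6108)*(-5078 + 2*56) = -(-20292)*(-5078 + 112) = -(-20292)*(-4966) = -3*33590024 = -100770072)
T = -100769605 (T = (-100770072 - 1313) + 1780 = -100771385 + 1780 = -100769605)
T + (4787 - (804 - 11142)) = -100769605 + (4787 - (804 - 11142)) = -100769605 + (4787 - 1*(-10338)) = -100769605 + (4787 + 10338) = -100769605 + 15125 = -100754480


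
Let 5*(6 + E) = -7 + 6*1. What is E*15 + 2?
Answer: -91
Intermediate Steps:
E = -31/5 (E = -6 + (-7 + 6*1)/5 = -6 + (-7 + 6)/5 = -6 + (1/5)*(-1) = -6 - 1/5 = -31/5 ≈ -6.2000)
E*15 + 2 = -31/5*15 + 2 = -93 + 2 = -91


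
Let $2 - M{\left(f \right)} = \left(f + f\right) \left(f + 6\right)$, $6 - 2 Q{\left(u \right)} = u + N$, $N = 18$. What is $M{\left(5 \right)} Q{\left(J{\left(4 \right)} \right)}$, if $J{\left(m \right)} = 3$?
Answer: $810$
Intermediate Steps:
$Q{\left(u \right)} = -6 - \frac{u}{2}$ ($Q{\left(u \right)} = 3 - \frac{u + 18}{2} = 3 - \frac{18 + u}{2} = 3 - \left(9 + \frac{u}{2}\right) = -6 - \frac{u}{2}$)
$M{\left(f \right)} = 2 - 2 f \left(6 + f\right)$ ($M{\left(f \right)} = 2 - \left(f + f\right) \left(f + 6\right) = 2 - 2 f \left(6 + f\right)$)
$M{\left(5 \right)} Q{\left(J{\left(4 \right)} \right)} = \left(2 - 60 - 2 \cdot 5^{2}\right) \left(-6 - \frac{3}{2}\right) = \left(2 - 60 - 50\right) \left(-6 - \frac{3}{2}\right) = \left(2 - 60 - 50\right) \left(- \frac{15}{2}\right) = \left(-108\right) \left(- \frac{15}{2}\right) = 810$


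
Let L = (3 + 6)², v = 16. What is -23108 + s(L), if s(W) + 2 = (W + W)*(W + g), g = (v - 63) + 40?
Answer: -11122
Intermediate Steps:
g = -7 (g = (16 - 63) + 40 = -47 + 40 = -7)
L = 81 (L = 9² = 81)
s(W) = -2 + 2*W*(-7 + W) (s(W) = -2 + (W + W)*(W - 7) = -2 + (2*W)*(-7 + W) = -2 + 2*W*(-7 + W))
-23108 + s(L) = -23108 + (-2 - 14*81 + 2*81²) = -23108 + (-2 - 1134 + 2*6561) = -23108 + (-2 - 1134 + 13122) = -23108 + 11986 = -11122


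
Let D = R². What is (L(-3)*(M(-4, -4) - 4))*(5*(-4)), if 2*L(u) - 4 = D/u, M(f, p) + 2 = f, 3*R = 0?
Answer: 400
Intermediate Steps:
R = 0 (R = (⅓)*0 = 0)
M(f, p) = -2 + f
D = 0 (D = 0² = 0)
L(u) = 2 (L(u) = 2 + (0/u)/2 = 2 + (½)*0 = 2 + 0 = 2)
(L(-3)*(M(-4, -4) - 4))*(5*(-4)) = (2*((-2 - 4) - 4))*(5*(-4)) = (2*(-6 - 4))*(-20) = (2*(-10))*(-20) = -20*(-20) = 400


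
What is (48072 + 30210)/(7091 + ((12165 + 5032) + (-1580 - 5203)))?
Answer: 8698/1945 ≈ 4.4720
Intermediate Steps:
(48072 + 30210)/(7091 + ((12165 + 5032) + (-1580 - 5203))) = 78282/(7091 + (17197 - 6783)) = 78282/(7091 + 10414) = 78282/17505 = 78282*(1/17505) = 8698/1945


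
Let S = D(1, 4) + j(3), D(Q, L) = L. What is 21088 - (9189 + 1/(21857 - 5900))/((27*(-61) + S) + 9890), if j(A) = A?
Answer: 1387994201563/65822625 ≈ 21087.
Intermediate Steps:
S = 7 (S = 4 + 3 = 7)
21088 - (9189 + 1/(21857 - 5900))/((27*(-61) + S) + 9890) = 21088 - (9189 + 1/(21857 - 5900))/((27*(-61) + 7) + 9890) = 21088 - (9189 + 1/15957)/((-1647 + 7) + 9890) = 21088 - (9189 + 1/15957)/(-1640 + 9890) = 21088 - 146628874/(15957*8250) = 21088 - 1*73314437/65822625 = 21088 - 73314437/65822625 = 1387994201563/65822625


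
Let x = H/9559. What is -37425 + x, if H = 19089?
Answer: -357726486/9559 ≈ -37423.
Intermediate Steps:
x = 19089/9559 ≈ 1.9970
-37425 + x = -37425 + 19089/9559 = -357726486/9559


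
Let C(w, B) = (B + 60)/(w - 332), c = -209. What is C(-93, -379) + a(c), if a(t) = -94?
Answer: -39631/425 ≈ -93.249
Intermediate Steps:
C(w, B) = (60 + B)/(-332 + w)
C(-93, -379) + a(c) = (60 - 379)/(-332 - 93) - 94 = -319/(-425) - 94 = -1/425*(-319) - 94 = 319/425 - 94 = -39631/425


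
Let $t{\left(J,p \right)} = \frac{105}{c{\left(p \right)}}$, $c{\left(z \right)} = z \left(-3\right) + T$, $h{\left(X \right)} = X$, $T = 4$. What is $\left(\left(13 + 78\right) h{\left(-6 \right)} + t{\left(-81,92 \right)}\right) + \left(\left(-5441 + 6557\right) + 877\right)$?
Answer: $\frac{393479}{272} \approx 1446.6$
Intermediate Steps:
$c{\left(z \right)} = 4 - 3 z$ ($c{\left(z \right)} = z \left(-3\right) + 4 = - 3 z + 4 = 4 - 3 z$)
$t{\left(J,p \right)} = \frac{105}{4 - 3 p}$
$\left(\left(13 + 78\right) h{\left(-6 \right)} + t{\left(-81,92 \right)}\right) + \left(\left(-5441 + 6557\right) + 877\right) = \left(\left(13 + 78\right) \left(-6\right) - \frac{105}{-4 + 3 \cdot 92}\right) + \left(\left(-5441 + 6557\right) + 877\right) = \left(91 \left(-6\right) - \frac{105}{-4 + 276}\right) + \left(1116 + 877\right) = \left(-546 - \frac{105}{272}\right) + 1993 = - \frac{148617}{272} + 1993 = \frac{393479}{272}$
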